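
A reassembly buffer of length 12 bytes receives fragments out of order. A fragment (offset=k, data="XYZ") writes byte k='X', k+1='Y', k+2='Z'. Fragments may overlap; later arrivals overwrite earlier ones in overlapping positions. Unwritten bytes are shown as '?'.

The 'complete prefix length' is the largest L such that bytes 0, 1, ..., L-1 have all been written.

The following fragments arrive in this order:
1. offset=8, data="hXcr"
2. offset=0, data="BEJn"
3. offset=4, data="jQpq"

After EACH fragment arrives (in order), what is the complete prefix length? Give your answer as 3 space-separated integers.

Answer: 0 4 12

Derivation:
Fragment 1: offset=8 data="hXcr" -> buffer=????????hXcr -> prefix_len=0
Fragment 2: offset=0 data="BEJn" -> buffer=BEJn????hXcr -> prefix_len=4
Fragment 3: offset=4 data="jQpq" -> buffer=BEJnjQpqhXcr -> prefix_len=12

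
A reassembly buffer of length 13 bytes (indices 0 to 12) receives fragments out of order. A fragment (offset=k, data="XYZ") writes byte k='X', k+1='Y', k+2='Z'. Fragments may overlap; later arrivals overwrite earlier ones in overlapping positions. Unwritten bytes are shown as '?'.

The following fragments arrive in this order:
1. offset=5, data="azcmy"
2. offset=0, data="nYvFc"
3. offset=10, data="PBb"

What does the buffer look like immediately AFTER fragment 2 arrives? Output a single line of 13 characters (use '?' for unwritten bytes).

Answer: nYvFcazcmy???

Derivation:
Fragment 1: offset=5 data="azcmy" -> buffer=?????azcmy???
Fragment 2: offset=0 data="nYvFc" -> buffer=nYvFcazcmy???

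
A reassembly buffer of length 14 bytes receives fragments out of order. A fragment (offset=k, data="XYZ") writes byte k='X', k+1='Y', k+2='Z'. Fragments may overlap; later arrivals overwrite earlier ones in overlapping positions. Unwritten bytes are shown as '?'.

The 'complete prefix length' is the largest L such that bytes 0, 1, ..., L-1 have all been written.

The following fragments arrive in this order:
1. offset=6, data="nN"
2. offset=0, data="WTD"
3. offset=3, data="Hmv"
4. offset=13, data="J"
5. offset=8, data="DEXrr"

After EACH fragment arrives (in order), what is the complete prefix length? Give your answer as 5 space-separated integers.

Fragment 1: offset=6 data="nN" -> buffer=??????nN?????? -> prefix_len=0
Fragment 2: offset=0 data="WTD" -> buffer=WTD???nN?????? -> prefix_len=3
Fragment 3: offset=3 data="Hmv" -> buffer=WTDHmvnN?????? -> prefix_len=8
Fragment 4: offset=13 data="J" -> buffer=WTDHmvnN?????J -> prefix_len=8
Fragment 5: offset=8 data="DEXrr" -> buffer=WTDHmvnNDEXrrJ -> prefix_len=14

Answer: 0 3 8 8 14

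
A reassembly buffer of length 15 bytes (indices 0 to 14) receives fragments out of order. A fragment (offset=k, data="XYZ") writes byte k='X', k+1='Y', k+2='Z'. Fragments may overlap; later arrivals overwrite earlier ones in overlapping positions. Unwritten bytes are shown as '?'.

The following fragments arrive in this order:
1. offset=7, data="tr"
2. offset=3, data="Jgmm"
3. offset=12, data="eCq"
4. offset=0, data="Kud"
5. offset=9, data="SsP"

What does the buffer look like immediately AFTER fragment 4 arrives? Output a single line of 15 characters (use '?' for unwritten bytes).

Fragment 1: offset=7 data="tr" -> buffer=???????tr??????
Fragment 2: offset=3 data="Jgmm" -> buffer=???Jgmmtr??????
Fragment 3: offset=12 data="eCq" -> buffer=???Jgmmtr???eCq
Fragment 4: offset=0 data="Kud" -> buffer=KudJgmmtr???eCq

Answer: KudJgmmtr???eCq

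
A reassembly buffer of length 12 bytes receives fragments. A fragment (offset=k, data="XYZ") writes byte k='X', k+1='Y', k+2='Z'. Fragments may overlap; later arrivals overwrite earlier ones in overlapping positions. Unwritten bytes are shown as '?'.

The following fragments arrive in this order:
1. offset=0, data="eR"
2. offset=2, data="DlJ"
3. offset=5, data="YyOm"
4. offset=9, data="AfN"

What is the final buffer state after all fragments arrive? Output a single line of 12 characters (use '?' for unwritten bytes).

Answer: eRDlJYyOmAfN

Derivation:
Fragment 1: offset=0 data="eR" -> buffer=eR??????????
Fragment 2: offset=2 data="DlJ" -> buffer=eRDlJ???????
Fragment 3: offset=5 data="YyOm" -> buffer=eRDlJYyOm???
Fragment 4: offset=9 data="AfN" -> buffer=eRDlJYyOmAfN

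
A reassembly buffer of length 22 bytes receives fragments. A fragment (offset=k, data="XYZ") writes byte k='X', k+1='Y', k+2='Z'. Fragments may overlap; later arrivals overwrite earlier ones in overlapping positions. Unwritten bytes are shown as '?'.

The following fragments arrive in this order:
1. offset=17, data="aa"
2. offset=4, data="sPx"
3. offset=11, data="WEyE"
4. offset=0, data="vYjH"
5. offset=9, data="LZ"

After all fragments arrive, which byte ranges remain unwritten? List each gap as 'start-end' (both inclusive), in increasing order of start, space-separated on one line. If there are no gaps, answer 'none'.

Answer: 7-8 15-16 19-21

Derivation:
Fragment 1: offset=17 len=2
Fragment 2: offset=4 len=3
Fragment 3: offset=11 len=4
Fragment 4: offset=0 len=4
Fragment 5: offset=9 len=2
Gaps: 7-8 15-16 19-21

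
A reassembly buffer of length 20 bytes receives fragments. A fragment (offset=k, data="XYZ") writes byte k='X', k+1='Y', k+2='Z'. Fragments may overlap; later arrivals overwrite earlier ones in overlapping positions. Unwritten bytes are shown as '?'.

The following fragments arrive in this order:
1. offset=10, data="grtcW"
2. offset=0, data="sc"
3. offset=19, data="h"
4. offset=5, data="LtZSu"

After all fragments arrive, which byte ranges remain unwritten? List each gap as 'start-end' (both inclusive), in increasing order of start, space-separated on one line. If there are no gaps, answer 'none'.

Fragment 1: offset=10 len=5
Fragment 2: offset=0 len=2
Fragment 3: offset=19 len=1
Fragment 4: offset=5 len=5
Gaps: 2-4 15-18

Answer: 2-4 15-18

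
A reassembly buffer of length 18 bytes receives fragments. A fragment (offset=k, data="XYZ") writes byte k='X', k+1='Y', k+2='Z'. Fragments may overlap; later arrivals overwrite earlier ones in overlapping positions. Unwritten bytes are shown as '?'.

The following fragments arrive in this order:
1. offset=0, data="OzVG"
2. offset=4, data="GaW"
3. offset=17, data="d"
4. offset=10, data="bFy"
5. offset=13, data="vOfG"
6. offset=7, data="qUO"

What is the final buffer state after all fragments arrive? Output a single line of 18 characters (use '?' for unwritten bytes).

Fragment 1: offset=0 data="OzVG" -> buffer=OzVG??????????????
Fragment 2: offset=4 data="GaW" -> buffer=OzVGGaW???????????
Fragment 3: offset=17 data="d" -> buffer=OzVGGaW??????????d
Fragment 4: offset=10 data="bFy" -> buffer=OzVGGaW???bFy????d
Fragment 5: offset=13 data="vOfG" -> buffer=OzVGGaW???bFyvOfGd
Fragment 6: offset=7 data="qUO" -> buffer=OzVGGaWqUObFyvOfGd

Answer: OzVGGaWqUObFyvOfGd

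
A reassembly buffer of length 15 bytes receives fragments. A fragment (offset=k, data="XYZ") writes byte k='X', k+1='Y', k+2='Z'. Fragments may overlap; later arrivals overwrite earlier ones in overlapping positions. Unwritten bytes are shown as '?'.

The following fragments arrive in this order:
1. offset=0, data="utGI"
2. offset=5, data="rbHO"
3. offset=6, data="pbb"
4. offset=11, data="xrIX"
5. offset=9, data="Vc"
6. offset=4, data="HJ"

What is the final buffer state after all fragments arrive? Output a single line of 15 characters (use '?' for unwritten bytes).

Fragment 1: offset=0 data="utGI" -> buffer=utGI???????????
Fragment 2: offset=5 data="rbHO" -> buffer=utGI?rbHO??????
Fragment 3: offset=6 data="pbb" -> buffer=utGI?rpbb??????
Fragment 4: offset=11 data="xrIX" -> buffer=utGI?rpbb??xrIX
Fragment 5: offset=9 data="Vc" -> buffer=utGI?rpbbVcxrIX
Fragment 6: offset=4 data="HJ" -> buffer=utGIHJpbbVcxrIX

Answer: utGIHJpbbVcxrIX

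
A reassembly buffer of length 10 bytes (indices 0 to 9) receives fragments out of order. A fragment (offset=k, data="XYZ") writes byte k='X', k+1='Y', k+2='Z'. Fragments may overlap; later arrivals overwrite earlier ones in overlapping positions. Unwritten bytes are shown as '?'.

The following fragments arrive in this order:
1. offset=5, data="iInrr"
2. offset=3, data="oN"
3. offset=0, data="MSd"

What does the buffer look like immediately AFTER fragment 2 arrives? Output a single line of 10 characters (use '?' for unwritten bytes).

Fragment 1: offset=5 data="iInrr" -> buffer=?????iInrr
Fragment 2: offset=3 data="oN" -> buffer=???oNiInrr

Answer: ???oNiInrr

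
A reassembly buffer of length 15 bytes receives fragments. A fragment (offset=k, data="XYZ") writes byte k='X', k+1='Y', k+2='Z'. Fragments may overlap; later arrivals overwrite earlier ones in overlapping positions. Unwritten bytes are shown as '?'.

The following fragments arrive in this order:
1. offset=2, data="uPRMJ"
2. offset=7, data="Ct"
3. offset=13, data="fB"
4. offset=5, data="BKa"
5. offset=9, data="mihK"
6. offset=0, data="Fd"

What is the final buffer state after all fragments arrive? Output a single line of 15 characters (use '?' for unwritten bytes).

Answer: FduPRBKatmihKfB

Derivation:
Fragment 1: offset=2 data="uPRMJ" -> buffer=??uPRMJ????????
Fragment 2: offset=7 data="Ct" -> buffer=??uPRMJCt??????
Fragment 3: offset=13 data="fB" -> buffer=??uPRMJCt????fB
Fragment 4: offset=5 data="BKa" -> buffer=??uPRBKat????fB
Fragment 5: offset=9 data="mihK" -> buffer=??uPRBKatmihKfB
Fragment 6: offset=0 data="Fd" -> buffer=FduPRBKatmihKfB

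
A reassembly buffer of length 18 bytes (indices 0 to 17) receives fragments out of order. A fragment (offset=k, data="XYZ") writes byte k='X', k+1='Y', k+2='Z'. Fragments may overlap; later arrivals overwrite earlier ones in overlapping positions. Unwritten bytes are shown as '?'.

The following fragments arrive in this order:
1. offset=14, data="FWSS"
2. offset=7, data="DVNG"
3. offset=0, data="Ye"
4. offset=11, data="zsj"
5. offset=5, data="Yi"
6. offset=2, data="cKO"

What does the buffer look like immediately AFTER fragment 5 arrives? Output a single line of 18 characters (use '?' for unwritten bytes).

Answer: Ye???YiDVNGzsjFWSS

Derivation:
Fragment 1: offset=14 data="FWSS" -> buffer=??????????????FWSS
Fragment 2: offset=7 data="DVNG" -> buffer=???????DVNG???FWSS
Fragment 3: offset=0 data="Ye" -> buffer=Ye?????DVNG???FWSS
Fragment 4: offset=11 data="zsj" -> buffer=Ye?????DVNGzsjFWSS
Fragment 5: offset=5 data="Yi" -> buffer=Ye???YiDVNGzsjFWSS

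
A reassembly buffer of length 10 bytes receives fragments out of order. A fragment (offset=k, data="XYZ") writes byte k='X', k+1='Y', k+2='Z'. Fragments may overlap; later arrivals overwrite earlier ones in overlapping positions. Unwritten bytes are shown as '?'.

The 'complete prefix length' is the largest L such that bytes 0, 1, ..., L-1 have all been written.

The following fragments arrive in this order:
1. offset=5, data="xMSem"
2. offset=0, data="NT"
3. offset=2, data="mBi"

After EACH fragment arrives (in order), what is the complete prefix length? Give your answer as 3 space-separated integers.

Fragment 1: offset=5 data="xMSem" -> buffer=?????xMSem -> prefix_len=0
Fragment 2: offset=0 data="NT" -> buffer=NT???xMSem -> prefix_len=2
Fragment 3: offset=2 data="mBi" -> buffer=NTmBixMSem -> prefix_len=10

Answer: 0 2 10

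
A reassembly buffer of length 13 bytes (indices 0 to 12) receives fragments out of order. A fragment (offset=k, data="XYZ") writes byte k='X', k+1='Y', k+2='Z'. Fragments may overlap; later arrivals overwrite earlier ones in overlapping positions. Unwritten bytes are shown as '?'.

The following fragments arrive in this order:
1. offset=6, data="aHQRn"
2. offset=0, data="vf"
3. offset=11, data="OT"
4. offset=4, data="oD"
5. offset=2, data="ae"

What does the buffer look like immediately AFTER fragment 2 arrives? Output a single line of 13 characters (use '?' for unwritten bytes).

Answer: vf????aHQRn??

Derivation:
Fragment 1: offset=6 data="aHQRn" -> buffer=??????aHQRn??
Fragment 2: offset=0 data="vf" -> buffer=vf????aHQRn??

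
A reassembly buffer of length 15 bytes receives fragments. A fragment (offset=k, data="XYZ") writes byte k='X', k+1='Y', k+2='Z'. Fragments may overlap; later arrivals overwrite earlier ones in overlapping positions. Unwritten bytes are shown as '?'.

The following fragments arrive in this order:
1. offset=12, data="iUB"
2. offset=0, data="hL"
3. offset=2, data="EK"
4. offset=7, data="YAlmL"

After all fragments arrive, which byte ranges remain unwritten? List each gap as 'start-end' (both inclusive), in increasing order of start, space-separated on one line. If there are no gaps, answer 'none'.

Answer: 4-6

Derivation:
Fragment 1: offset=12 len=3
Fragment 2: offset=0 len=2
Fragment 3: offset=2 len=2
Fragment 4: offset=7 len=5
Gaps: 4-6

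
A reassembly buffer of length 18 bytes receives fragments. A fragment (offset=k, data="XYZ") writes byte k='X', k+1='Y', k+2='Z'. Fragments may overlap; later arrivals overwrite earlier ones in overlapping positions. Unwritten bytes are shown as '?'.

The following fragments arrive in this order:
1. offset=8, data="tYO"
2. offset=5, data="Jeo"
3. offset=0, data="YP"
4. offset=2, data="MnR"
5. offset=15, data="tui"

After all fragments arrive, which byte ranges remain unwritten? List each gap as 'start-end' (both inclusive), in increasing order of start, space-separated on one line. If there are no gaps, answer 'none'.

Answer: 11-14

Derivation:
Fragment 1: offset=8 len=3
Fragment 2: offset=5 len=3
Fragment 3: offset=0 len=2
Fragment 4: offset=2 len=3
Fragment 5: offset=15 len=3
Gaps: 11-14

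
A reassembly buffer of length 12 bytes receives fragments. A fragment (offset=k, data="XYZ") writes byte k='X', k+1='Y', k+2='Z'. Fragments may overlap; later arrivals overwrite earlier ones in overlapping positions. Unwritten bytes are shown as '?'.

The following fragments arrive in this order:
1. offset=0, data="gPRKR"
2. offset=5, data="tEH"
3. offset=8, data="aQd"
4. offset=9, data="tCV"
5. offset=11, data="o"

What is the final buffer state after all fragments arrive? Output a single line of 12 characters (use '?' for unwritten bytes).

Fragment 1: offset=0 data="gPRKR" -> buffer=gPRKR???????
Fragment 2: offset=5 data="tEH" -> buffer=gPRKRtEH????
Fragment 3: offset=8 data="aQd" -> buffer=gPRKRtEHaQd?
Fragment 4: offset=9 data="tCV" -> buffer=gPRKRtEHatCV
Fragment 5: offset=11 data="o" -> buffer=gPRKRtEHatCo

Answer: gPRKRtEHatCo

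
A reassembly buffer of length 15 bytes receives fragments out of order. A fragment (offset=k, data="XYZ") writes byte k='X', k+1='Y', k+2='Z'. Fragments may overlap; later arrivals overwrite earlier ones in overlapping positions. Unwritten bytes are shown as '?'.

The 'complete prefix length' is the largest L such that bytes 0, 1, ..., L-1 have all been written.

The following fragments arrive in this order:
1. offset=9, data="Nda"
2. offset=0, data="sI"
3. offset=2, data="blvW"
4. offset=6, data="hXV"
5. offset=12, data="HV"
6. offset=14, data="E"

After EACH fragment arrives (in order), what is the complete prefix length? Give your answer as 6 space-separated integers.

Answer: 0 2 6 12 14 15

Derivation:
Fragment 1: offset=9 data="Nda" -> buffer=?????????Nda??? -> prefix_len=0
Fragment 2: offset=0 data="sI" -> buffer=sI???????Nda??? -> prefix_len=2
Fragment 3: offset=2 data="blvW" -> buffer=sIblvW???Nda??? -> prefix_len=6
Fragment 4: offset=6 data="hXV" -> buffer=sIblvWhXVNda??? -> prefix_len=12
Fragment 5: offset=12 data="HV" -> buffer=sIblvWhXVNdaHV? -> prefix_len=14
Fragment 6: offset=14 data="E" -> buffer=sIblvWhXVNdaHVE -> prefix_len=15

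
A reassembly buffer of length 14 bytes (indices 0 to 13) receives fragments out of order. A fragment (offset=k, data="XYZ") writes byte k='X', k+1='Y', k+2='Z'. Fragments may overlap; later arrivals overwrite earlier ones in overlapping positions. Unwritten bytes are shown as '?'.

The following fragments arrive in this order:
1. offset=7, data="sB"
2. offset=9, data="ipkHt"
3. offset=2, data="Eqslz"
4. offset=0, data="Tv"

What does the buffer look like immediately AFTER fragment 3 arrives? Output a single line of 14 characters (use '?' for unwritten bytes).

Answer: ??EqslzsBipkHt

Derivation:
Fragment 1: offset=7 data="sB" -> buffer=???????sB?????
Fragment 2: offset=9 data="ipkHt" -> buffer=???????sBipkHt
Fragment 3: offset=2 data="Eqslz" -> buffer=??EqslzsBipkHt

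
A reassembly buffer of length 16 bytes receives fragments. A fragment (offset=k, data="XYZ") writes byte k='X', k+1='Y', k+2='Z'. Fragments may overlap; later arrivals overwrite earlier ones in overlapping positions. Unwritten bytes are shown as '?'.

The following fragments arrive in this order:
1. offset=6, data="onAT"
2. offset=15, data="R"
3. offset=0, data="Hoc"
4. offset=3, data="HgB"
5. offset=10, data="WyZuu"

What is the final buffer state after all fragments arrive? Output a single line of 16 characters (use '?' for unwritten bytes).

Answer: HocHgBonATWyZuuR

Derivation:
Fragment 1: offset=6 data="onAT" -> buffer=??????onAT??????
Fragment 2: offset=15 data="R" -> buffer=??????onAT?????R
Fragment 3: offset=0 data="Hoc" -> buffer=Hoc???onAT?????R
Fragment 4: offset=3 data="HgB" -> buffer=HocHgBonAT?????R
Fragment 5: offset=10 data="WyZuu" -> buffer=HocHgBonATWyZuuR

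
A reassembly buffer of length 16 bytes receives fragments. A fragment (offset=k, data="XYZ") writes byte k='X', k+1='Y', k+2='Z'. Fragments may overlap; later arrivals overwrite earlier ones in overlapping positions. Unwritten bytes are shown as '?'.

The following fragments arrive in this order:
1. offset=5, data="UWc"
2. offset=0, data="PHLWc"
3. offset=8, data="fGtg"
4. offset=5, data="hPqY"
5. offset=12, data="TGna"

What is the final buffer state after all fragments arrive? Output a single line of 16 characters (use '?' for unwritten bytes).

Fragment 1: offset=5 data="UWc" -> buffer=?????UWc????????
Fragment 2: offset=0 data="PHLWc" -> buffer=PHLWcUWc????????
Fragment 3: offset=8 data="fGtg" -> buffer=PHLWcUWcfGtg????
Fragment 4: offset=5 data="hPqY" -> buffer=PHLWchPqYGtg????
Fragment 5: offset=12 data="TGna" -> buffer=PHLWchPqYGtgTGna

Answer: PHLWchPqYGtgTGna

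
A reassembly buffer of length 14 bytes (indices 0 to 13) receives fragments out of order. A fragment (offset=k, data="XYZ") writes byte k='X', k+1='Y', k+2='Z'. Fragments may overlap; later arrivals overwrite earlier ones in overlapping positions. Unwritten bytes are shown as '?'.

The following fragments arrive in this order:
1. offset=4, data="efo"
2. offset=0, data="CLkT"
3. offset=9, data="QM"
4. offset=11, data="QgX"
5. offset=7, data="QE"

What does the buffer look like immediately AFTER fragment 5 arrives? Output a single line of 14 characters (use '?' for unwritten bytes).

Fragment 1: offset=4 data="efo" -> buffer=????efo???????
Fragment 2: offset=0 data="CLkT" -> buffer=CLkTefo???????
Fragment 3: offset=9 data="QM" -> buffer=CLkTefo??QM???
Fragment 4: offset=11 data="QgX" -> buffer=CLkTefo??QMQgX
Fragment 5: offset=7 data="QE" -> buffer=CLkTefoQEQMQgX

Answer: CLkTefoQEQMQgX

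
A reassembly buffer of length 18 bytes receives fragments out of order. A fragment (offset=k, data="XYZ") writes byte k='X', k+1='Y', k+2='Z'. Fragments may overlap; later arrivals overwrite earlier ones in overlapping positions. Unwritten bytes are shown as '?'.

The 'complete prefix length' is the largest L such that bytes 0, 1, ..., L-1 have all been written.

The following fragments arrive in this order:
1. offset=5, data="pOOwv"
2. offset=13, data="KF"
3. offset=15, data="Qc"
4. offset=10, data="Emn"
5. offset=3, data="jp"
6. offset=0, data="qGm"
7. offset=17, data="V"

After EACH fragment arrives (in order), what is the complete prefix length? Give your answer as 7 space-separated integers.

Answer: 0 0 0 0 0 17 18

Derivation:
Fragment 1: offset=5 data="pOOwv" -> buffer=?????pOOwv???????? -> prefix_len=0
Fragment 2: offset=13 data="KF" -> buffer=?????pOOwv???KF??? -> prefix_len=0
Fragment 3: offset=15 data="Qc" -> buffer=?????pOOwv???KFQc? -> prefix_len=0
Fragment 4: offset=10 data="Emn" -> buffer=?????pOOwvEmnKFQc? -> prefix_len=0
Fragment 5: offset=3 data="jp" -> buffer=???jppOOwvEmnKFQc? -> prefix_len=0
Fragment 6: offset=0 data="qGm" -> buffer=qGmjppOOwvEmnKFQc? -> prefix_len=17
Fragment 7: offset=17 data="V" -> buffer=qGmjppOOwvEmnKFQcV -> prefix_len=18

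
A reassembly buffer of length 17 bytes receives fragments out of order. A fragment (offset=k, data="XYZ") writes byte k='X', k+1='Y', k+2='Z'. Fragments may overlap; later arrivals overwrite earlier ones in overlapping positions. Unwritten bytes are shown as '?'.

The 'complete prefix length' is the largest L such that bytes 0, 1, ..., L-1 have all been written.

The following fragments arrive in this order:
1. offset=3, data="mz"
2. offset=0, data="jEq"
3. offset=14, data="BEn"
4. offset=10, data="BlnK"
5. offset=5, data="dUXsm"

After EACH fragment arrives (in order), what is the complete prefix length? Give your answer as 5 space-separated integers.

Answer: 0 5 5 5 17

Derivation:
Fragment 1: offset=3 data="mz" -> buffer=???mz???????????? -> prefix_len=0
Fragment 2: offset=0 data="jEq" -> buffer=jEqmz???????????? -> prefix_len=5
Fragment 3: offset=14 data="BEn" -> buffer=jEqmz?????????BEn -> prefix_len=5
Fragment 4: offset=10 data="BlnK" -> buffer=jEqmz?????BlnKBEn -> prefix_len=5
Fragment 5: offset=5 data="dUXsm" -> buffer=jEqmzdUXsmBlnKBEn -> prefix_len=17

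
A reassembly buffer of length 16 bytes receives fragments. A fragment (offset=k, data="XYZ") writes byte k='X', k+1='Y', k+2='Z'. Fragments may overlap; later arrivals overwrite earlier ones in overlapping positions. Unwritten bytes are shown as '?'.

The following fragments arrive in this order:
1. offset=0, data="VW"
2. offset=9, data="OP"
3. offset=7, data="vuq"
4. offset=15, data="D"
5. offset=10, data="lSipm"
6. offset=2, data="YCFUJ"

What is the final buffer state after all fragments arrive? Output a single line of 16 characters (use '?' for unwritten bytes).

Fragment 1: offset=0 data="VW" -> buffer=VW??????????????
Fragment 2: offset=9 data="OP" -> buffer=VW???????OP?????
Fragment 3: offset=7 data="vuq" -> buffer=VW?????vuqP?????
Fragment 4: offset=15 data="D" -> buffer=VW?????vuqP????D
Fragment 5: offset=10 data="lSipm" -> buffer=VW?????vuqlSipmD
Fragment 6: offset=2 data="YCFUJ" -> buffer=VWYCFUJvuqlSipmD

Answer: VWYCFUJvuqlSipmD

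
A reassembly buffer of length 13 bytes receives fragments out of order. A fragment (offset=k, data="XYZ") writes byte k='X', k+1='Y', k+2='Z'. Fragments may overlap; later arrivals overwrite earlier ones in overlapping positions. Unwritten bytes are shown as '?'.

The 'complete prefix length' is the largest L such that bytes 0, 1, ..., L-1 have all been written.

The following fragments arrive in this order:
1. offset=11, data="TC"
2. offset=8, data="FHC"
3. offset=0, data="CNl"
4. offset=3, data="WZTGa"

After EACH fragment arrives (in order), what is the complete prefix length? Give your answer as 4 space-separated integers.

Answer: 0 0 3 13

Derivation:
Fragment 1: offset=11 data="TC" -> buffer=???????????TC -> prefix_len=0
Fragment 2: offset=8 data="FHC" -> buffer=????????FHCTC -> prefix_len=0
Fragment 3: offset=0 data="CNl" -> buffer=CNl?????FHCTC -> prefix_len=3
Fragment 4: offset=3 data="WZTGa" -> buffer=CNlWZTGaFHCTC -> prefix_len=13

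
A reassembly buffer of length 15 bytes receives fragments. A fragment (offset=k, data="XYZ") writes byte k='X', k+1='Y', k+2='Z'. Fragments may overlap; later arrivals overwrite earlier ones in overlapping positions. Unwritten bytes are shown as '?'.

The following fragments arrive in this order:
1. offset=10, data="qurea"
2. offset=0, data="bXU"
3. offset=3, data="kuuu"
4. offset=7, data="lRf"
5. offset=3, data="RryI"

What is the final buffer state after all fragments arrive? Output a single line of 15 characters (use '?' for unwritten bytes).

Fragment 1: offset=10 data="qurea" -> buffer=??????????qurea
Fragment 2: offset=0 data="bXU" -> buffer=bXU???????qurea
Fragment 3: offset=3 data="kuuu" -> buffer=bXUkuuu???qurea
Fragment 4: offset=7 data="lRf" -> buffer=bXUkuuulRfqurea
Fragment 5: offset=3 data="RryI" -> buffer=bXURryIlRfqurea

Answer: bXURryIlRfqurea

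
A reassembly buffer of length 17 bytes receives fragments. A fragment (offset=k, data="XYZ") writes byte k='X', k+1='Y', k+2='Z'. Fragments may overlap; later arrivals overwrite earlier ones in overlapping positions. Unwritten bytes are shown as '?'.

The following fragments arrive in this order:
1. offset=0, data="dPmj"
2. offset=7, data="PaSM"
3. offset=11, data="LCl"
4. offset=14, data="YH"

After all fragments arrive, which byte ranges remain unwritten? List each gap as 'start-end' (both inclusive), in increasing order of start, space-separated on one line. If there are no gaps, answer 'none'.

Answer: 4-6 16-16

Derivation:
Fragment 1: offset=0 len=4
Fragment 2: offset=7 len=4
Fragment 3: offset=11 len=3
Fragment 4: offset=14 len=2
Gaps: 4-6 16-16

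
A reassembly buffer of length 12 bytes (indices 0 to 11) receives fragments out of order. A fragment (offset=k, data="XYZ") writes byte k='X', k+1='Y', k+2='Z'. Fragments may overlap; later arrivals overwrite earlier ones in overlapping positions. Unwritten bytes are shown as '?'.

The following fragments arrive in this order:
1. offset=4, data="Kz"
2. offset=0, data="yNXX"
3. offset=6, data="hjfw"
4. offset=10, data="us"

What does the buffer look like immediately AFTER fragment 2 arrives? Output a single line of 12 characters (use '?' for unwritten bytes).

Fragment 1: offset=4 data="Kz" -> buffer=????Kz??????
Fragment 2: offset=0 data="yNXX" -> buffer=yNXXKz??????

Answer: yNXXKz??????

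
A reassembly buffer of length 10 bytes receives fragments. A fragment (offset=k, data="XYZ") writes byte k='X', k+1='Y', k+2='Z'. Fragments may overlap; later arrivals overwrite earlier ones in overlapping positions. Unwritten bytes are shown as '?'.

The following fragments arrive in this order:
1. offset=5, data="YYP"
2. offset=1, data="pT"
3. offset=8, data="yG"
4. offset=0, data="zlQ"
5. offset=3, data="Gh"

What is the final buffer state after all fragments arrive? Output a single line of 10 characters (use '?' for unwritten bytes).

Fragment 1: offset=5 data="YYP" -> buffer=?????YYP??
Fragment 2: offset=1 data="pT" -> buffer=?pT??YYP??
Fragment 3: offset=8 data="yG" -> buffer=?pT??YYPyG
Fragment 4: offset=0 data="zlQ" -> buffer=zlQ??YYPyG
Fragment 5: offset=3 data="Gh" -> buffer=zlQGhYYPyG

Answer: zlQGhYYPyG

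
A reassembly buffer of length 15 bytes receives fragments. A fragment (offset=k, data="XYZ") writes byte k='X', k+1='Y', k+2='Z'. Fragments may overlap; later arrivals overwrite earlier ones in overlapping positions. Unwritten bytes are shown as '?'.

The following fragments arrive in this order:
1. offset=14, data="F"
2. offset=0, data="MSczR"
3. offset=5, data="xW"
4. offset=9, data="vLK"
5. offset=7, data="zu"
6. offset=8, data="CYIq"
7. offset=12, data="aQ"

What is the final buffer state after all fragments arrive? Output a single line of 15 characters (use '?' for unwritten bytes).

Answer: MSczRxWzCYIqaQF

Derivation:
Fragment 1: offset=14 data="F" -> buffer=??????????????F
Fragment 2: offset=0 data="MSczR" -> buffer=MSczR?????????F
Fragment 3: offset=5 data="xW" -> buffer=MSczRxW???????F
Fragment 4: offset=9 data="vLK" -> buffer=MSczRxW??vLK??F
Fragment 5: offset=7 data="zu" -> buffer=MSczRxWzuvLK??F
Fragment 6: offset=8 data="CYIq" -> buffer=MSczRxWzCYIq??F
Fragment 7: offset=12 data="aQ" -> buffer=MSczRxWzCYIqaQF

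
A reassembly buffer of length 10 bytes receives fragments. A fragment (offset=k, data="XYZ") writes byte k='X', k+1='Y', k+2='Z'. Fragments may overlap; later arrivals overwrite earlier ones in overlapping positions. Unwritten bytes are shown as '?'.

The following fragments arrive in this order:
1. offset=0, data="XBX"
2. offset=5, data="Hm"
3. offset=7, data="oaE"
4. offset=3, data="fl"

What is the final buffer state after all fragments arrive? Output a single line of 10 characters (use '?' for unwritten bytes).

Fragment 1: offset=0 data="XBX" -> buffer=XBX???????
Fragment 2: offset=5 data="Hm" -> buffer=XBX??Hm???
Fragment 3: offset=7 data="oaE" -> buffer=XBX??HmoaE
Fragment 4: offset=3 data="fl" -> buffer=XBXflHmoaE

Answer: XBXflHmoaE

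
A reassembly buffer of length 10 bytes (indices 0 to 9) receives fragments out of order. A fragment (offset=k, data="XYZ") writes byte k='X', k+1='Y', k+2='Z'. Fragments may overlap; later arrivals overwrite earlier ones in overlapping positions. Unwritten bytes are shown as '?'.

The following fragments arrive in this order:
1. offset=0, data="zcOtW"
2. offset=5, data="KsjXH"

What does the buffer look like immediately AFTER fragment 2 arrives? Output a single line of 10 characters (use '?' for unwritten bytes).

Fragment 1: offset=0 data="zcOtW" -> buffer=zcOtW?????
Fragment 2: offset=5 data="KsjXH" -> buffer=zcOtWKsjXH

Answer: zcOtWKsjXH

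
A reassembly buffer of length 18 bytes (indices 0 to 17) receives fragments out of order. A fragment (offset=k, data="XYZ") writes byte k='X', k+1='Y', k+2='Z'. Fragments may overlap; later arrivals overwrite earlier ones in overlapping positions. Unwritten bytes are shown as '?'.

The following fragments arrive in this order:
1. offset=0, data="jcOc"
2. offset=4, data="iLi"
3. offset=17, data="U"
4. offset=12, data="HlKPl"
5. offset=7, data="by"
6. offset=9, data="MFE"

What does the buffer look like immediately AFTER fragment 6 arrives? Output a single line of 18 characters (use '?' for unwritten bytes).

Fragment 1: offset=0 data="jcOc" -> buffer=jcOc??????????????
Fragment 2: offset=4 data="iLi" -> buffer=jcOciLi???????????
Fragment 3: offset=17 data="U" -> buffer=jcOciLi??????????U
Fragment 4: offset=12 data="HlKPl" -> buffer=jcOciLi?????HlKPlU
Fragment 5: offset=7 data="by" -> buffer=jcOciLiby???HlKPlU
Fragment 6: offset=9 data="MFE" -> buffer=jcOciLibyMFEHlKPlU

Answer: jcOciLibyMFEHlKPlU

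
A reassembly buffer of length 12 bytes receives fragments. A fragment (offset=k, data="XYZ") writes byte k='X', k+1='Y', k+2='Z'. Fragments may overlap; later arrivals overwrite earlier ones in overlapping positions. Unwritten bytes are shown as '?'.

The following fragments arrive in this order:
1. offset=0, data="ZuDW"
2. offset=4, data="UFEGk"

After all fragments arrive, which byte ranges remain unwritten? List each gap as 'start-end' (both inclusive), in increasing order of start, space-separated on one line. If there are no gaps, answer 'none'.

Answer: 9-11

Derivation:
Fragment 1: offset=0 len=4
Fragment 2: offset=4 len=5
Gaps: 9-11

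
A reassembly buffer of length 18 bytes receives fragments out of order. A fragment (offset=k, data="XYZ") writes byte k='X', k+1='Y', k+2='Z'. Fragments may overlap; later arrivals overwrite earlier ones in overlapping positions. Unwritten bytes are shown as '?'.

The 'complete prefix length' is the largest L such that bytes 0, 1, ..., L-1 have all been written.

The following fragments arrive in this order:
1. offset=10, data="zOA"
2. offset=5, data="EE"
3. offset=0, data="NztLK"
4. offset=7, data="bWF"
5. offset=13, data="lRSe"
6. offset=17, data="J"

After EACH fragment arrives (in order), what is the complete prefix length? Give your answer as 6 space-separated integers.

Answer: 0 0 7 13 17 18

Derivation:
Fragment 1: offset=10 data="zOA" -> buffer=??????????zOA????? -> prefix_len=0
Fragment 2: offset=5 data="EE" -> buffer=?????EE???zOA????? -> prefix_len=0
Fragment 3: offset=0 data="NztLK" -> buffer=NztLKEE???zOA????? -> prefix_len=7
Fragment 4: offset=7 data="bWF" -> buffer=NztLKEEbWFzOA????? -> prefix_len=13
Fragment 5: offset=13 data="lRSe" -> buffer=NztLKEEbWFzOAlRSe? -> prefix_len=17
Fragment 6: offset=17 data="J" -> buffer=NztLKEEbWFzOAlRSeJ -> prefix_len=18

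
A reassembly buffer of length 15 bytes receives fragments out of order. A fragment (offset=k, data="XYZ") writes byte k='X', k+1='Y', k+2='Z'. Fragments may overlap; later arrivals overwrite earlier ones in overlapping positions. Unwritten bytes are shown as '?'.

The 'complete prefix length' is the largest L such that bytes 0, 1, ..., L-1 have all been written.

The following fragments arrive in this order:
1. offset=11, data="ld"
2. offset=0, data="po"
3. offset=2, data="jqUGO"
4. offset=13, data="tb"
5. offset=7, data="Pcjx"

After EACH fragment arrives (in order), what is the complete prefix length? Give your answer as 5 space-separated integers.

Answer: 0 2 7 7 15

Derivation:
Fragment 1: offset=11 data="ld" -> buffer=???????????ld?? -> prefix_len=0
Fragment 2: offset=0 data="po" -> buffer=po?????????ld?? -> prefix_len=2
Fragment 3: offset=2 data="jqUGO" -> buffer=pojqUGO????ld?? -> prefix_len=7
Fragment 4: offset=13 data="tb" -> buffer=pojqUGO????ldtb -> prefix_len=7
Fragment 5: offset=7 data="Pcjx" -> buffer=pojqUGOPcjxldtb -> prefix_len=15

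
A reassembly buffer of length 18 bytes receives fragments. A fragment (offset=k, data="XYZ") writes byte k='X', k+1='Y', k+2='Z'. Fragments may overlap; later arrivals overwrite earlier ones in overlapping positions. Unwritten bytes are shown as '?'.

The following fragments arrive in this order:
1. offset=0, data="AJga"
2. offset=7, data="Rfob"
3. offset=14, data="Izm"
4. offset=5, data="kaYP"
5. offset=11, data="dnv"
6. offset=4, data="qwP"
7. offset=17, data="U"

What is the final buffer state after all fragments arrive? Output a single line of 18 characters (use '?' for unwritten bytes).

Answer: AJgaqwPYPobdnvIzmU

Derivation:
Fragment 1: offset=0 data="AJga" -> buffer=AJga??????????????
Fragment 2: offset=7 data="Rfob" -> buffer=AJga???Rfob???????
Fragment 3: offset=14 data="Izm" -> buffer=AJga???Rfob???Izm?
Fragment 4: offset=5 data="kaYP" -> buffer=AJga?kaYPob???Izm?
Fragment 5: offset=11 data="dnv" -> buffer=AJga?kaYPobdnvIzm?
Fragment 6: offset=4 data="qwP" -> buffer=AJgaqwPYPobdnvIzm?
Fragment 7: offset=17 data="U" -> buffer=AJgaqwPYPobdnvIzmU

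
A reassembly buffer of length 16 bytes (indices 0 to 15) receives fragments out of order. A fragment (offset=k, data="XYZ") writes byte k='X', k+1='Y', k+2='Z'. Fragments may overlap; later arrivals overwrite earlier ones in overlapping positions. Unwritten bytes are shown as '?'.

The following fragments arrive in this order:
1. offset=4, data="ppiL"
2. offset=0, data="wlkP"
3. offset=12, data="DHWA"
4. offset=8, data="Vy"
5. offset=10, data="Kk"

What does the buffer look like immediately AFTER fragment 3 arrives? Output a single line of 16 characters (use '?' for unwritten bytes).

Answer: wlkPppiL????DHWA

Derivation:
Fragment 1: offset=4 data="ppiL" -> buffer=????ppiL????????
Fragment 2: offset=0 data="wlkP" -> buffer=wlkPppiL????????
Fragment 3: offset=12 data="DHWA" -> buffer=wlkPppiL????DHWA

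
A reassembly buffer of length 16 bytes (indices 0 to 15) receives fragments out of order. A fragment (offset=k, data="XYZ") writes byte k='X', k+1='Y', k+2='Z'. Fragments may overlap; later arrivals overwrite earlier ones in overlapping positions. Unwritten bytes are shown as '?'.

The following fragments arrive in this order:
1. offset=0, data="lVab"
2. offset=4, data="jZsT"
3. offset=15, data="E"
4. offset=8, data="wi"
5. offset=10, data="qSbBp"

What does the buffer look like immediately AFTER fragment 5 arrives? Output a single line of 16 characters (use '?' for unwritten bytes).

Fragment 1: offset=0 data="lVab" -> buffer=lVab????????????
Fragment 2: offset=4 data="jZsT" -> buffer=lVabjZsT????????
Fragment 3: offset=15 data="E" -> buffer=lVabjZsT???????E
Fragment 4: offset=8 data="wi" -> buffer=lVabjZsTwi?????E
Fragment 5: offset=10 data="qSbBp" -> buffer=lVabjZsTwiqSbBpE

Answer: lVabjZsTwiqSbBpE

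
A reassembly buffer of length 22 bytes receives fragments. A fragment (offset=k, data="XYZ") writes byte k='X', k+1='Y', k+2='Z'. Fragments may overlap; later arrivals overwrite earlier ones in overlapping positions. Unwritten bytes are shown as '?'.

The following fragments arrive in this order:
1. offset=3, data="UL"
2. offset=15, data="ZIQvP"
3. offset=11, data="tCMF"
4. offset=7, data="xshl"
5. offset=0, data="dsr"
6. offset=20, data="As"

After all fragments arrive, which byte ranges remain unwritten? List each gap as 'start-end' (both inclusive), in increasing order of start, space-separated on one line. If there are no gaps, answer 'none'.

Answer: 5-6

Derivation:
Fragment 1: offset=3 len=2
Fragment 2: offset=15 len=5
Fragment 3: offset=11 len=4
Fragment 4: offset=7 len=4
Fragment 5: offset=0 len=3
Fragment 6: offset=20 len=2
Gaps: 5-6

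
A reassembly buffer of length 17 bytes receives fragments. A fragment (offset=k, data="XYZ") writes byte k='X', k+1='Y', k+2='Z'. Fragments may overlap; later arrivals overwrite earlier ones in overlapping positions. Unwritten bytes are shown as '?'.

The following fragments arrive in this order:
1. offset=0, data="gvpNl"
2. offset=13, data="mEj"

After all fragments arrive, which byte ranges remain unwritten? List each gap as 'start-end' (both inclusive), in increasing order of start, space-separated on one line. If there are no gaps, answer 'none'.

Answer: 5-12 16-16

Derivation:
Fragment 1: offset=0 len=5
Fragment 2: offset=13 len=3
Gaps: 5-12 16-16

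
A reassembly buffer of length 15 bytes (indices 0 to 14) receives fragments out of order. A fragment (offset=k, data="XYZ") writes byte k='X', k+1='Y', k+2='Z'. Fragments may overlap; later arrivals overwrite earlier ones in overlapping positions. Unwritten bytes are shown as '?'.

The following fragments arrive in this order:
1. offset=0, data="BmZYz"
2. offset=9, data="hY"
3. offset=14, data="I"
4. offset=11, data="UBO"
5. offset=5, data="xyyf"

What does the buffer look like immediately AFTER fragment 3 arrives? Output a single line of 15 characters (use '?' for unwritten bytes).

Answer: BmZYz????hY???I

Derivation:
Fragment 1: offset=0 data="BmZYz" -> buffer=BmZYz??????????
Fragment 2: offset=9 data="hY" -> buffer=BmZYz????hY????
Fragment 3: offset=14 data="I" -> buffer=BmZYz????hY???I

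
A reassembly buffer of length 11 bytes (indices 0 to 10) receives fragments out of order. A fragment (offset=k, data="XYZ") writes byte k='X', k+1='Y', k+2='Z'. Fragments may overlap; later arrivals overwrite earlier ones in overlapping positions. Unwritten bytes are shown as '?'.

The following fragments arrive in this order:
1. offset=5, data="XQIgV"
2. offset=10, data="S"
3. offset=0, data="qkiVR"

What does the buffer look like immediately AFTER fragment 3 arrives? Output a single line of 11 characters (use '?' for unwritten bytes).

Answer: qkiVRXQIgVS

Derivation:
Fragment 1: offset=5 data="XQIgV" -> buffer=?????XQIgV?
Fragment 2: offset=10 data="S" -> buffer=?????XQIgVS
Fragment 3: offset=0 data="qkiVR" -> buffer=qkiVRXQIgVS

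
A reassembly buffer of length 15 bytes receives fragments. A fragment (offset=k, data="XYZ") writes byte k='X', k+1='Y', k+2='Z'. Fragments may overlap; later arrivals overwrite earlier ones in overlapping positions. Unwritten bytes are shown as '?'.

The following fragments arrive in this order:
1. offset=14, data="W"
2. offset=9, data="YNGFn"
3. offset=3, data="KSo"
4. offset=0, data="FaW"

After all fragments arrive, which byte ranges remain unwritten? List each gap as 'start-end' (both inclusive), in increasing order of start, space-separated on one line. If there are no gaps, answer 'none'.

Answer: 6-8

Derivation:
Fragment 1: offset=14 len=1
Fragment 2: offset=9 len=5
Fragment 3: offset=3 len=3
Fragment 4: offset=0 len=3
Gaps: 6-8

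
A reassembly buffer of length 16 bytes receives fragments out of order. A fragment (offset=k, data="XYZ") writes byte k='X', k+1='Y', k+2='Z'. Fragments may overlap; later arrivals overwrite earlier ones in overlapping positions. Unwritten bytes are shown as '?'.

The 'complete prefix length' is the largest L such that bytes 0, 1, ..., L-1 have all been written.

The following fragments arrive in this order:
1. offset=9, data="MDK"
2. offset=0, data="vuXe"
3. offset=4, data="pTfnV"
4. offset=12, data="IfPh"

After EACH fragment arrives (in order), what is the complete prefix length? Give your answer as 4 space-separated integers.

Fragment 1: offset=9 data="MDK" -> buffer=?????????MDK???? -> prefix_len=0
Fragment 2: offset=0 data="vuXe" -> buffer=vuXe?????MDK???? -> prefix_len=4
Fragment 3: offset=4 data="pTfnV" -> buffer=vuXepTfnVMDK???? -> prefix_len=12
Fragment 4: offset=12 data="IfPh" -> buffer=vuXepTfnVMDKIfPh -> prefix_len=16

Answer: 0 4 12 16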